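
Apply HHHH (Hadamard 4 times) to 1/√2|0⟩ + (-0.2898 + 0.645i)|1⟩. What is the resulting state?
1/√2|0⟩ + (-0.2898 + 0.645i)|1⟩

H² = I, so an even number of Hadamards cancels: H^4 = I and the state is unchanged.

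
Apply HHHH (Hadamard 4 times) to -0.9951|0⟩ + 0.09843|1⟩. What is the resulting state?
-0.9951|0⟩ + 0.09843|1⟩

H² = I, so an even number of Hadamards cancels: H^4 = I and the state is unchanged.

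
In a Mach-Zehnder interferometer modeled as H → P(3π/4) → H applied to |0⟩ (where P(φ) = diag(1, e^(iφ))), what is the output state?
(0.1464 + (1/√8)i)|0⟩ + (0.8536 - (1/√8)i)|1⟩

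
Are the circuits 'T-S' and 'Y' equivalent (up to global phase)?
No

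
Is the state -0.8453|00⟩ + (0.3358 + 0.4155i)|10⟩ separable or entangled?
Separable

Writing the state as a|00⟩ + b|01⟩ + c|10⟩ + d|11⟩, it is a product state iff ad − bc = 0.
Here (a, b, c, d) = (-0.8453, 0, (0.3358 + 0.4155i), 0): ad − bc = (-0.8453)(0) − (0)(0.3358 + 0.4155i) = 0, so the state is separable.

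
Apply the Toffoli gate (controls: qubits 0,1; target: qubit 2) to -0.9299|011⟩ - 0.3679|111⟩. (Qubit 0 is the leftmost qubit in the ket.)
-0.9299|011⟩ - 0.3679|110⟩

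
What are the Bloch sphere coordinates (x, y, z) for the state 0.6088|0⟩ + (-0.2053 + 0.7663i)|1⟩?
(-0.25, 0.933, -0.2587)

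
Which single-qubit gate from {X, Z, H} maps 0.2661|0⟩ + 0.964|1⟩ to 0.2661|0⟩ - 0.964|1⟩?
Z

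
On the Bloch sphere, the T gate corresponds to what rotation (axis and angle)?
Rotation by π/4 around the z-axis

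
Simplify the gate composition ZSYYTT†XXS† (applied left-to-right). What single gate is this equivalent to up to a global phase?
Z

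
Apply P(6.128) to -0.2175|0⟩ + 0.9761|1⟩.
-0.2175|0⟩ + (0.9644 - 0.1509i)|1⟩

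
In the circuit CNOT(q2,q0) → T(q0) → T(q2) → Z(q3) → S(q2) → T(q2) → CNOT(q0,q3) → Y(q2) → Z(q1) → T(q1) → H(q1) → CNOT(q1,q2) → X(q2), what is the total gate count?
13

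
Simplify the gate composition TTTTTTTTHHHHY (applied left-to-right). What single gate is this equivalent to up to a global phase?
Y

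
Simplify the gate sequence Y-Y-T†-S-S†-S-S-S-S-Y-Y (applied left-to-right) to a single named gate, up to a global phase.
T†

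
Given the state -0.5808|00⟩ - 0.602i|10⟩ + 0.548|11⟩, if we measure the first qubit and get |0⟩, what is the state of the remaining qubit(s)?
-|0⟩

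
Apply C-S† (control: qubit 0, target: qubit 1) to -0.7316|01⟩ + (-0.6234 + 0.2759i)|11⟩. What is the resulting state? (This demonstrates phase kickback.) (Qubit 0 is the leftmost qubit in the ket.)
-0.7316|01⟩ + (0.2759 + 0.6234i)|11⟩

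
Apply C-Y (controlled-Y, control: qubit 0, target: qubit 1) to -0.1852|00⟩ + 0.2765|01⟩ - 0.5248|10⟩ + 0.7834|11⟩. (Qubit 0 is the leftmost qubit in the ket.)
-0.1852|00⟩ + 0.2765|01⟩ - 0.7834i|10⟩ - 0.5248i|11⟩

C-Y leaves the control-|0⟩ kets |00⟩, |01⟩ unchanged and applies Y to qubit 1 on the control-|1⟩ pair (|10⟩, |11⟩).
Y = [[0, -i], [i, 0]].
With a = amp(|10⟩) = -0.5248 and b = amp(|11⟩) = 0.7834:
new amp(|10⟩) = (-i)·b = -0.7834i
new amp(|11⟩) = (i)·a = -0.5248i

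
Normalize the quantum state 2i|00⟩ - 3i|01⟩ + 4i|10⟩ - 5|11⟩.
0.2722i|00⟩ - (1/√6)i|01⟩ + 0.5443i|10⟩ - 0.6804|11⟩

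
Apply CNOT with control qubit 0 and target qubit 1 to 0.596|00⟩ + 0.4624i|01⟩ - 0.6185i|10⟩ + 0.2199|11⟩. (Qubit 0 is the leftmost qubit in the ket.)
0.596|00⟩ + 0.4624i|01⟩ + 0.2199|10⟩ - 0.6185i|11⟩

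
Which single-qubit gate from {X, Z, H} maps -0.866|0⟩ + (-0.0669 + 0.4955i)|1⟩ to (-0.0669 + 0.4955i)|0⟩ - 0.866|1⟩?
X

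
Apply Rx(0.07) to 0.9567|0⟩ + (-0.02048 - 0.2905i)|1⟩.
(0.9459 + 0.0007167i)|0⟩ + (-0.02047 - 0.3238i)|1⟩

Rx(0.07) = [[cos(θ/2), −i·sin(θ/2)], [−i·sin(θ/2), cos(θ/2)]]; θ = 0.07, cos(θ/2) ≈ 0.999388, sin(θ/2) ≈ 0.0349929.
With a = amp(|0⟩) = 0.9567 and b = amp(|1⟩) = (-0.02048 - 0.2905i):
new amp(|0⟩) = (0.999388)·a + (-0.0349929i)·b = (0.9459 + 0.0007167i)
new amp(|1⟩) = (-0.0349929i)·a + (0.999388)·b = (-0.02047 - 0.3238i)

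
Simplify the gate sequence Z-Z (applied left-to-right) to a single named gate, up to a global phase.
I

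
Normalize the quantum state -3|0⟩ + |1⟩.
-0.9487|0⟩ + 0.3162|1⟩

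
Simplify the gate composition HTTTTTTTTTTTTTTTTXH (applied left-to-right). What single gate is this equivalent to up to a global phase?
Z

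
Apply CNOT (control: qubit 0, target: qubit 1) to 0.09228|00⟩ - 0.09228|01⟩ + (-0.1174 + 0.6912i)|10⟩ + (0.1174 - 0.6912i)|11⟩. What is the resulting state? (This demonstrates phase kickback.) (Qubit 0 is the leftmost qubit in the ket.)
0.09228|00⟩ - 0.09228|01⟩ + (0.1174 - 0.6912i)|10⟩ + (-0.1174 + 0.6912i)|11⟩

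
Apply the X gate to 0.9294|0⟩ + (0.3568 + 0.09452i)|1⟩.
(0.3568 + 0.09452i)|0⟩ + 0.9294|1⟩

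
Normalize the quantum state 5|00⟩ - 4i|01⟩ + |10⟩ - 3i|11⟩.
0.7001|00⟩ - 0.5601i|01⟩ + 0.14|10⟩ - 0.4201i|11⟩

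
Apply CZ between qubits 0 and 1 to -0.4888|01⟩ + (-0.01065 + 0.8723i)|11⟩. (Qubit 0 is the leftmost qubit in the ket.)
-0.4888|01⟩ + (0.01065 - 0.8723i)|11⟩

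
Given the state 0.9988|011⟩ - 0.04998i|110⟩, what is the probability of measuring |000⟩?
0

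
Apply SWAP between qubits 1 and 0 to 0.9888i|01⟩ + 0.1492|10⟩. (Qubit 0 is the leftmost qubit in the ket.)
0.1492|01⟩ + 0.9888i|10⟩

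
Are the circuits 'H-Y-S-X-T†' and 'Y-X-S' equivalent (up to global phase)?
No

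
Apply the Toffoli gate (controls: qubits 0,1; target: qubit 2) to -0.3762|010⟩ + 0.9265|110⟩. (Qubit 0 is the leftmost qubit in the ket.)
-0.3762|010⟩ + 0.9265|111⟩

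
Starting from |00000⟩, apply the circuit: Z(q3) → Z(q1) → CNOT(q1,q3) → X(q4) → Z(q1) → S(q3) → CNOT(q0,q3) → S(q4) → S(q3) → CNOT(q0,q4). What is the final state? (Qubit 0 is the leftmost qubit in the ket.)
i|00001⟩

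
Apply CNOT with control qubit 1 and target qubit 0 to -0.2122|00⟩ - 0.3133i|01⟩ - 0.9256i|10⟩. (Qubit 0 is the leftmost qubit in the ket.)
-0.2122|00⟩ - 0.9256i|10⟩ - 0.3133i|11⟩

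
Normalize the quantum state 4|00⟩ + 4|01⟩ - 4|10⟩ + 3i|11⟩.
0.5298|00⟩ + 0.5298|01⟩ - 0.5298|10⟩ + 0.3974i|11⟩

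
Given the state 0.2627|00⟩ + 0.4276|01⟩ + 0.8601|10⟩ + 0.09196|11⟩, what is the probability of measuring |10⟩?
0.7398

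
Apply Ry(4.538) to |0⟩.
-0.6428|0⟩ + 0.766|1⟩

Ry(4.538) = [[cos(θ/2), −sin(θ/2)], [sin(θ/2), cos(θ/2)]]; θ = 4.538, cos(θ/2) ≈ -0.642843, sin(θ/2) ≈ 0.765998.
With a = amp(|0⟩) = 1 and b = amp(|1⟩) = 0:
new amp(|0⟩) = (-0.642843)·a + (-0.765998)·b = -0.6428
new amp(|1⟩) = (0.765998)·a + (-0.642843)·b = 0.766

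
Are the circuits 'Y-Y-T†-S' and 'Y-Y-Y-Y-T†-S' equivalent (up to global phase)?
Yes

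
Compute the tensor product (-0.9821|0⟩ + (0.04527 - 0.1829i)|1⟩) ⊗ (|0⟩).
-0.9821|00⟩ + (0.04527 - 0.1829i)|10⟩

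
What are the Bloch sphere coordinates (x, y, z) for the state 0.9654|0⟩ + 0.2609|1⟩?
(0.5037, 0, 0.8639)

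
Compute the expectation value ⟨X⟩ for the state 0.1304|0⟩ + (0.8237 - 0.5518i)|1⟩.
0.2148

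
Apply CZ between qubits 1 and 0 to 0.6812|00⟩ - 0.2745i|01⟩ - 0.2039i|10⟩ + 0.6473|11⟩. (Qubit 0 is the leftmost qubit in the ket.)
0.6812|00⟩ - 0.2745i|01⟩ - 0.2039i|10⟩ - 0.6473|11⟩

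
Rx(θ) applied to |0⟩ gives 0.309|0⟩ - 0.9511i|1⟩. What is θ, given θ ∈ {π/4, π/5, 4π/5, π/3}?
4π/5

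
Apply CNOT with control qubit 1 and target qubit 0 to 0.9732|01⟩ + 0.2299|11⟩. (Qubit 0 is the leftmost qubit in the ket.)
0.2299|01⟩ + 0.9732|11⟩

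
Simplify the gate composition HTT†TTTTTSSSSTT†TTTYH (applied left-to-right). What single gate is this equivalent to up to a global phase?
Y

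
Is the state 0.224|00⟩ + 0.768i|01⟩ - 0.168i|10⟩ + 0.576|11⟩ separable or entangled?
Separable

Writing the state as a|00⟩ + b|01⟩ + c|10⟩ + d|11⟩, it is a product state iff ad − bc = 0.
Here (a, b, c, d) = (0.224, 0.768i, -0.168i, 0.576): ad − bc = (0.224)(0.576) − (0.768i)(-0.168i) = 0, so the state is separable.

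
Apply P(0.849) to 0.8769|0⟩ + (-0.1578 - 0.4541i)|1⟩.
0.8769|0⟩ + (0.2366 - 0.4185i)|1⟩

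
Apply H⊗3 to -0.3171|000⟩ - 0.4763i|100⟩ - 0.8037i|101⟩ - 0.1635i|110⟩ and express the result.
(-0.1121 - 0.5104i)|000⟩ + (-0.1121 + 0.05795i)|001⟩ + (-0.1121 - 0.3947i)|010⟩ + (-0.1121 + 0.1736i)|011⟩ + (-0.1121 + 0.5104i)|100⟩ + (-0.1121 - 0.05795i)|101⟩ + (-0.1121 + 0.3947i)|110⟩ + (-0.1121 - 0.1736i)|111⟩

H⊗3 gives amp(|y⟩) = (1/2√2) Σ_x (−1)^(x·y) amp(|x⟩), where x·y is the number of positions in which both x and y have a 1.
|000⟩: (-0.3171 - 0.4763i - 0.8037i - 0.1635i)/(2√2) = (-0.1121 - 0.5104i)
|001⟩: (-0.3171 - 0.4763i + 0.8037i - 0.1635i)/(2√2) = (-0.1121 + 0.05795i)
|010⟩: (-0.3171 - 0.4763i - 0.8037i + 0.1635i)/(2√2) = (-0.1121 - 0.3947i)
|011⟩: (-0.3171 - 0.4763i + 0.8037i + 0.1635i)/(2√2) = (-0.1121 + 0.1736i)
|100⟩: (-0.3171 + 0.4763i + 0.8037i + 0.1635i)/(2√2) = (-0.1121 + 0.5104i)
|101⟩: (-0.3171 + 0.4763i - 0.8037i + 0.1635i)/(2√2) = (-0.1121 - 0.05795i)
|110⟩: (-0.3171 + 0.4763i + 0.8037i - 0.1635i)/(2√2) = (-0.1121 + 0.3947i)
|111⟩: (-0.3171 + 0.4763i - 0.8037i - 0.1635i)/(2√2) = (-0.1121 - 0.1736i)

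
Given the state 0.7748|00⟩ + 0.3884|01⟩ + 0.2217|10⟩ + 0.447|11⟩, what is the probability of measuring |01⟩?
0.1509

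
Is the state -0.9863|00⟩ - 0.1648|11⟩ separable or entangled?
Entangled

Writing the state as a|00⟩ + b|01⟩ + c|10⟩ + d|11⟩, it is a product state iff ad − bc = 0.
Here (a, b, c, d) = (-0.9863, 0, 0, -0.1648): ad − bc = (-0.9863)(-0.1648) − (0)(0) = 0.1625 ≠ 0, so the state is entangled.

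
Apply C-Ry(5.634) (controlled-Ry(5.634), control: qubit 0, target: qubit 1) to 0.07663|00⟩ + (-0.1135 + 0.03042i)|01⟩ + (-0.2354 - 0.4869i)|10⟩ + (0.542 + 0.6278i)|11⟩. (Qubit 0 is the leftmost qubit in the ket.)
0.07663|00⟩ + (-0.1135 + 0.03042i)|01⟩ + (0.05025 + 0.2613i)|10⟩ + (-0.5888 - 0.7503i)|11⟩

C-Ry(5.634) leaves the control-|0⟩ kets |00⟩, |01⟩ unchanged and applies Ry(5.634) to qubit 1 on the control-|1⟩ pair (|10⟩, |11⟩).
Ry(5.634) = [[cos(θ/2), −sin(θ/2)], [sin(θ/2), cos(θ/2)]]; θ = 5.634, cos(θ/2) ≈ -0.947781, sin(θ/2) ≈ 0.318923.
With a = amp(|10⟩) = (-0.2354 - 0.4869i) and b = amp(|11⟩) = (0.542 + 0.6278i):
new amp(|10⟩) = (-0.947781)·a + (-0.318923)·b = (0.05025 + 0.2613i)
new amp(|11⟩) = (0.318923)·a + (-0.947781)·b = (-0.5888 - 0.7503i)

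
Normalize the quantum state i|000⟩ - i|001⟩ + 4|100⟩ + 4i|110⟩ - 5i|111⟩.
0.1302i|000⟩ - 0.1302i|001⟩ + 0.5208|100⟩ + 0.5208i|110⟩ - 0.6509i|111⟩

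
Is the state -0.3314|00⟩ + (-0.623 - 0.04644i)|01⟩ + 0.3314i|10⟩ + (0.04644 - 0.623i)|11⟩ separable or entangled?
Entangled

Writing the state as a|00⟩ + b|01⟩ + c|10⟩ + d|11⟩, it is a product state iff ad − bc = 0.
Here (a, b, c, d) = (-0.3314, (-0.623 - 0.04644i), 0.3314i, (0.04644 - 0.623i)): ad − bc = (-0.3314)(0.04644 - 0.623i) − (-0.623 - 0.04644i)(0.3314i) = (-0.03078 + 0.4129i) ≠ 0, so the state is entangled.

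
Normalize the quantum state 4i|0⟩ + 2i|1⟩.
0.8944i|0⟩ + (1/√5)i|1⟩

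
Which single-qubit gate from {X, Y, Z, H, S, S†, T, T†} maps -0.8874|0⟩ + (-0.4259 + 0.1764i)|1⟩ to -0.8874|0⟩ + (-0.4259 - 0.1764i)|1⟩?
T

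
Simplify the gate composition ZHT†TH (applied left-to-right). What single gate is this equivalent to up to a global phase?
Z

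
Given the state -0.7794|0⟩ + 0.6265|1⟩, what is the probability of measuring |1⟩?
0.3925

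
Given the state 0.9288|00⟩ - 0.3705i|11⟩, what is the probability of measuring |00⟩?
0.8627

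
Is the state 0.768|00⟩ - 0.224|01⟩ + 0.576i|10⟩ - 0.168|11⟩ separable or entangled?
Entangled

Writing the state as a|00⟩ + b|01⟩ + c|10⟩ + d|11⟩, it is a product state iff ad − bc = 0.
Here (a, b, c, d) = (0.768, -0.224, 0.576i, -0.168): ad − bc = (0.768)(-0.168) − (-0.224)(0.576i) = (-0.129 + 0.129i) ≠ 0, so the state is entangled.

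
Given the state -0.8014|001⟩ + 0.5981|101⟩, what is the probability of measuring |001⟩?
0.6422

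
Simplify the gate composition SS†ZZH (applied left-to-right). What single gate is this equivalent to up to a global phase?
H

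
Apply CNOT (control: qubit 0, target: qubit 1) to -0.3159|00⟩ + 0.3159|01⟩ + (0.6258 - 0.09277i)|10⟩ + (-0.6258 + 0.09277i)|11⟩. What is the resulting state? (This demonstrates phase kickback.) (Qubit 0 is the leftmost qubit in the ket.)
-0.3159|00⟩ + 0.3159|01⟩ + (-0.6258 + 0.09277i)|10⟩ + (0.6258 - 0.09277i)|11⟩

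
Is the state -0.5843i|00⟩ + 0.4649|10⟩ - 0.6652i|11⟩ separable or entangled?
Entangled

Writing the state as a|00⟩ + b|01⟩ + c|10⟩ + d|11⟩, it is a product state iff ad − bc = 0.
Here (a, b, c, d) = (-0.5843i, 0, 0.4649, -0.6652i): ad − bc = (-0.5843i)(-0.6652i) − (0)(0.4649) = -0.3887 ≠ 0, so the state is entangled.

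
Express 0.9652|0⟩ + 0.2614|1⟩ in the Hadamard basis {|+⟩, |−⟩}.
0.8673|+⟩ + 0.4977|−⟩

With |ψ⟩ = α|0⟩ + β|1⟩, the Hadamard-basis coefficients are ⟨+|ψ⟩ = (α + β)/√2 and ⟨−|ψ⟩ = (α − β)/√2.
Here α = 0.9652, β = 0.2614: (α + β)/√2 = 0.8673, (α − β)/√2 = 0.4977.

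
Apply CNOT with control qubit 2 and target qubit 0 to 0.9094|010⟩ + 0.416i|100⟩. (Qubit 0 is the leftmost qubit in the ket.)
0.9094|010⟩ + 0.416i|100⟩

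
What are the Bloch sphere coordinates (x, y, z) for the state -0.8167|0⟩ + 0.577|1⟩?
(-0.9425, 0, 0.3341)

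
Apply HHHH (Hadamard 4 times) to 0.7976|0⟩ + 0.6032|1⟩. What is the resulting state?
0.7976|0⟩ + 0.6032|1⟩

H² = I, so an even number of Hadamards cancels: H^4 = I and the state is unchanged.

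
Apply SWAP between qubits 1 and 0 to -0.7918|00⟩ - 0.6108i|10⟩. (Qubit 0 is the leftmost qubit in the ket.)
-0.7918|00⟩ - 0.6108i|01⟩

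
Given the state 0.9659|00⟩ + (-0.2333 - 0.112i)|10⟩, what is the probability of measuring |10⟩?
0.06697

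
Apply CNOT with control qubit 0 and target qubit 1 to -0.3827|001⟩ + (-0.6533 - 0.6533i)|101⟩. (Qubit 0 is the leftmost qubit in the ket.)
-0.3827|001⟩ + (-0.6533 - 0.6533i)|111⟩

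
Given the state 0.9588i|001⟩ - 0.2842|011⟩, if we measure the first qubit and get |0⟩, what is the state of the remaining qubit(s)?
0.9588i|01⟩ - 0.2842|11⟩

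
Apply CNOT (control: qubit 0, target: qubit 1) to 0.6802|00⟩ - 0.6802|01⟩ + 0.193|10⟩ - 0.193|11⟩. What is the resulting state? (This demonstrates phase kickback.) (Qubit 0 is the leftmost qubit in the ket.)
0.6802|00⟩ - 0.6802|01⟩ - 0.193|10⟩ + 0.193|11⟩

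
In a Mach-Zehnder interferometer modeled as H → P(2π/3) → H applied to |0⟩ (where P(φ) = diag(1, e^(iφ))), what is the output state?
(0.25 + 0.433i)|0⟩ + (0.75 - 0.433i)|1⟩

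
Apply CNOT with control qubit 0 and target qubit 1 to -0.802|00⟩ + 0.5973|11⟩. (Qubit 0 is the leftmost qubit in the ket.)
-0.802|00⟩ + 0.5973|10⟩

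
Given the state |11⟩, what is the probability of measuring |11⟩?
1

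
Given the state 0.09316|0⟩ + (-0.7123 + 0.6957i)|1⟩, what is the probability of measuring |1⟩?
0.9914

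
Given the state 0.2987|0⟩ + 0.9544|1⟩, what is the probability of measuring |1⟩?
0.9109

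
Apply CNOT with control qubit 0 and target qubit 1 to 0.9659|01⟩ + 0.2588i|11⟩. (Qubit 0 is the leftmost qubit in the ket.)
0.9659|01⟩ + 0.2588i|10⟩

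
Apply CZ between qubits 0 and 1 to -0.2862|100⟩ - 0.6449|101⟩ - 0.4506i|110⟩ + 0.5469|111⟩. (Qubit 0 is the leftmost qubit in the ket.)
-0.2862|100⟩ - 0.6449|101⟩ + 0.4506i|110⟩ - 0.5469|111⟩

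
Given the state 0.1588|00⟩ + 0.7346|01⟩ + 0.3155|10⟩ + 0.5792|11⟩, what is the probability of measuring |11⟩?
0.3355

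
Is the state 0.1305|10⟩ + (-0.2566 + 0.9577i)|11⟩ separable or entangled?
Separable

Writing the state as a|00⟩ + b|01⟩ + c|10⟩ + d|11⟩, it is a product state iff ad − bc = 0.
Here (a, b, c, d) = (0, 0, 0.1305, (-0.2566 + 0.9577i)): ad − bc = (0)(-0.2566 + 0.9577i) − (0)(0.1305) = 0, so the state is separable.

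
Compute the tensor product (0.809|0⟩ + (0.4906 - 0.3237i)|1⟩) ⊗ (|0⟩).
0.809|00⟩ + (0.4906 - 0.3237i)|10⟩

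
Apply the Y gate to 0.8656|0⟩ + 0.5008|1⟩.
-0.5008i|0⟩ + 0.8656i|1⟩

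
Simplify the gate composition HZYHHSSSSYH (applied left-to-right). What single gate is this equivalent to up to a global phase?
X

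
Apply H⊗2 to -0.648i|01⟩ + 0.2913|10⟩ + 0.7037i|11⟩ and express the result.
(0.1457 + 0.02785i)|00⟩ + (0.1457 - 0.02785i)|01⟩ + (-0.1457 - 0.6759i)|10⟩ + (-0.1457 + 0.6759i)|11⟩

H⊗2 gives amp(|y⟩) = (1/2) Σ_x (−1)^(x·y) amp(|x⟩), where x·y is the number of positions in which both x and y have a 1.
|00⟩: (-0.648i + 0.2913 + 0.7037i)/2 = (0.1457 + 0.02785i)
|01⟩: (0.648i + 0.2913 - 0.7037i)/2 = (0.1457 - 0.02785i)
|10⟩: (-0.648i - 0.2913 - 0.7037i)/2 = (-0.1457 - 0.6759i)
|11⟩: (0.648i - 0.2913 + 0.7037i)/2 = (-0.1457 + 0.6759i)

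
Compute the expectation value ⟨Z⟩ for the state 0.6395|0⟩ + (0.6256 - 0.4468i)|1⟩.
-0.182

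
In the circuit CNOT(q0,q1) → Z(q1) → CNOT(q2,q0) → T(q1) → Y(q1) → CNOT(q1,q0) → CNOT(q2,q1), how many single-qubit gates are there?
3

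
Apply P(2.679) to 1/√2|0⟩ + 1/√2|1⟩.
1/√2|0⟩ + (-0.6328 + 0.3156i)|1⟩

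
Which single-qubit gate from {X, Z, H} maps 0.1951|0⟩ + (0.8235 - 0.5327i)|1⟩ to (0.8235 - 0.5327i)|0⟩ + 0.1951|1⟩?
X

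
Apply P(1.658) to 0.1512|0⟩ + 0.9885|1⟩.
0.1512|0⟩ + (-0.08609 + 0.9847i)|1⟩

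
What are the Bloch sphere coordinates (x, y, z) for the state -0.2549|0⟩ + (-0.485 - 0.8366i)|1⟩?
(0.2473, 0.4265, -0.8702)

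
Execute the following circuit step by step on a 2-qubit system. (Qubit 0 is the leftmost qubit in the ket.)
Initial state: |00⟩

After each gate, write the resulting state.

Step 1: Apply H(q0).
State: 1/√2|00⟩ + 1/√2|10⟩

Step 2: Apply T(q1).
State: 1/√2|00⟩ + 1/√2|10⟩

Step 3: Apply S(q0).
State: 1/√2|00⟩ + (1/√2)i|10⟩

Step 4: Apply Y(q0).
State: 1/√2|00⟩ + (1/√2)i|10⟩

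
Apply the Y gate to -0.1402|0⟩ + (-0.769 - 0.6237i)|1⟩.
(-0.6237 + 0.769i)|0⟩ - 0.1402i|1⟩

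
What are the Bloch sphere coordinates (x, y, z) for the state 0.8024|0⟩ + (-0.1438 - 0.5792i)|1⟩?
(-0.2308, -0.9295, 0.2877)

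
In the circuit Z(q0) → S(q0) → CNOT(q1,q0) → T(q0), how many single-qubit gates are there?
3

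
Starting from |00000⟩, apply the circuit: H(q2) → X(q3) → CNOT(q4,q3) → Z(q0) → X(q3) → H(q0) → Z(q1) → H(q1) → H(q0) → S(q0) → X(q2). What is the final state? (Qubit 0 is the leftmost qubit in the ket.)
1/2|00000⟩ + 1/2|00100⟩ + 1/2|01000⟩ + 1/2|01100⟩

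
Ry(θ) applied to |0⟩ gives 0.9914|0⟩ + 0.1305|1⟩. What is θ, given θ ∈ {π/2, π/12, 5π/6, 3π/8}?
π/12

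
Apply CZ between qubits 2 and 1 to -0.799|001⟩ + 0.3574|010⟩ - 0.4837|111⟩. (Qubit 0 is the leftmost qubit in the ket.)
-0.799|001⟩ + 0.3574|010⟩ + 0.4837|111⟩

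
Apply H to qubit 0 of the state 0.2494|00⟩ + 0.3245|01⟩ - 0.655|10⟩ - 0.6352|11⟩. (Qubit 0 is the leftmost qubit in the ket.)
-0.2868|00⟩ - 0.2197|01⟩ + 0.6395|10⟩ + 0.6786|11⟩

H on qubit 0 mixes each pair of kets that differ only in qubit 0: amplitudes (a, b) of (|…0…⟩, |…1…⟩) become ((a + b)/√2, (a − b)/√2). Kets absent from the input have amplitude 0.
(|00⟩, |10⟩): (a, b) = (0.2494, -0.655) → (-0.2868, 0.6395)
(|01⟩, |11⟩): (a, b) = (0.3245, -0.6352) → (-0.2197, 0.6786)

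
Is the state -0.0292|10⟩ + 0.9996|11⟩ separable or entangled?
Separable

Writing the state as a|00⟩ + b|01⟩ + c|10⟩ + d|11⟩, it is a product state iff ad − bc = 0.
Here (a, b, c, d) = (0, 0, -0.0292, 0.9996): ad − bc = (0)(0.9996) − (0)(-0.0292) = 0, so the state is separable.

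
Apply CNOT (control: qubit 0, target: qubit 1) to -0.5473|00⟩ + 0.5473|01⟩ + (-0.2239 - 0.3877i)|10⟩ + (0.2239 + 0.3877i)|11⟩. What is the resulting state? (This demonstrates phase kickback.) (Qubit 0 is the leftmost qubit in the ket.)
-0.5473|00⟩ + 0.5473|01⟩ + (0.2239 + 0.3877i)|10⟩ + (-0.2239 - 0.3877i)|11⟩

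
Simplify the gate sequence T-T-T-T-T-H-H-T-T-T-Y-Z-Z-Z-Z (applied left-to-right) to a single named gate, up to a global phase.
Y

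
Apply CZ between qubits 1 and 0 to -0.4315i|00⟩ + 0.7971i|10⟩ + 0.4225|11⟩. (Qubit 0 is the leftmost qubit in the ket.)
-0.4315i|00⟩ + 0.7971i|10⟩ - 0.4225|11⟩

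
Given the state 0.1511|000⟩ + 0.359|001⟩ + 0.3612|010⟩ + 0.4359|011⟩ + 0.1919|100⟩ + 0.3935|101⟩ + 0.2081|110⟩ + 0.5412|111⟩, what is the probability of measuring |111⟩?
0.2929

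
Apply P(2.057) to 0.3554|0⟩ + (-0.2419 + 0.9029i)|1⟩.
0.3554|0⟩ + (-0.6852 - 0.6358i)|1⟩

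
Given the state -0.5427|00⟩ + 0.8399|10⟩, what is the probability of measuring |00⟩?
0.2945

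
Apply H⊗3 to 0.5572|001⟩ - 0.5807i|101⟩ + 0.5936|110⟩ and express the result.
(0.4069 - 0.2053i)|000⟩ + (0.01287 + 0.2053i)|001⟩ + (-0.01287 - 0.2053i)|010⟩ + (-0.4069 + 0.2053i)|011⟩ + (-0.01287 + 0.2053i)|100⟩ + (-0.4069 - 0.2053i)|101⟩ + (0.4069 + 0.2053i)|110⟩ + (0.01287 - 0.2053i)|111⟩

H⊗3 gives amp(|y⟩) = (1/2√2) Σ_x (−1)^(x·y) amp(|x⟩), where x·y is the number of positions in which both x and y have a 1.
|000⟩: (0.5572 - 0.5807i + 0.5936)/(2√2) = (0.4069 - 0.2053i)
|001⟩: (-0.5572 + 0.5807i + 0.5936)/(2√2) = (0.01287 + 0.2053i)
|010⟩: (0.5572 - 0.5807i - 0.5936)/(2√2) = (-0.01287 - 0.2053i)
|011⟩: (-0.5572 + 0.5807i - 0.5936)/(2√2) = (-0.4069 + 0.2053i)
|100⟩: (0.5572 + 0.5807i - 0.5936)/(2√2) = (-0.01287 + 0.2053i)
|101⟩: (-0.5572 - 0.5807i - 0.5936)/(2√2) = (-0.4069 - 0.2053i)
|110⟩: (0.5572 + 0.5807i + 0.5936)/(2√2) = (0.4069 + 0.2053i)
|111⟩: (-0.5572 - 0.5807i + 0.5936)/(2√2) = (0.01287 - 0.2053i)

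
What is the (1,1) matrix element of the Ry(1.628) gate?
0.6866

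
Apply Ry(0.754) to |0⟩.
0.9298|0⟩ + 0.3681|1⟩

Ry(0.754) = [[cos(θ/2), −sin(θ/2)], [sin(θ/2), cos(θ/2)]]; θ = 0.754, cos(θ/2) ≈ 0.929773, sin(θ/2) ≈ 0.368133.
With a = amp(|0⟩) = 1 and b = amp(|1⟩) = 0:
new amp(|0⟩) = (0.929773)·a + (-0.368133)·b = 0.9298
new amp(|1⟩) = (0.368133)·a + (0.929773)·b = 0.3681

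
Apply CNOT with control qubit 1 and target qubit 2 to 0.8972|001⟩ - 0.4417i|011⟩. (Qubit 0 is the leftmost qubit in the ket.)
0.8972|001⟩ - 0.4417i|010⟩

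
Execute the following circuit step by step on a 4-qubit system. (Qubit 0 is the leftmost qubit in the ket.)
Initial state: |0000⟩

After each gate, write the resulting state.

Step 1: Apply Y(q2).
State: i|0010⟩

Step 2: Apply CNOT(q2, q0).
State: i|1010⟩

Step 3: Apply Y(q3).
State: -|1011⟩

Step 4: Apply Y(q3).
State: i|1010⟩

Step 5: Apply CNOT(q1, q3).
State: i|1010⟩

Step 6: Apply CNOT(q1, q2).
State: i|1010⟩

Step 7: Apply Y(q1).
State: -|1110⟩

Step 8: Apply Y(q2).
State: i|1100⟩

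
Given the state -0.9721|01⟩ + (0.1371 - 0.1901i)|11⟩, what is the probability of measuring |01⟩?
0.945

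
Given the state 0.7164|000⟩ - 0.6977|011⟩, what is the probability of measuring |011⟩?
0.4868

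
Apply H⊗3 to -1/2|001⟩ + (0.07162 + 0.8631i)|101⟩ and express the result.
(-0.1515 + 0.3052i)|000⟩ + (0.1515 - 0.3052i)|001⟩ + (-0.1515 + 0.3052i)|010⟩ + (0.1515 - 0.3052i)|011⟩ + (-0.2021 - 0.3052i)|100⟩ + (0.2021 + 0.3052i)|101⟩ + (-0.2021 - 0.3052i)|110⟩ + (0.2021 + 0.3052i)|111⟩

H⊗3 gives amp(|y⟩) = (1/2√2) Σ_x (−1)^(x·y) amp(|x⟩), where x·y is the number of positions in which both x and y have a 1.
|000⟩: (-1/2 + (0.07162 + 0.8631i))/(2√2) = (-0.1515 + 0.3052i)
|001⟩: (1/2 - (0.07162 + 0.8631i))/(2√2) = (0.1515 - 0.3052i)
|010⟩: (-1/2 + (0.07162 + 0.8631i))/(2√2) = (-0.1515 + 0.3052i)
|011⟩: (1/2 - (0.07162 + 0.8631i))/(2√2) = (0.1515 - 0.3052i)
|100⟩: (-1/2 - (0.07162 + 0.8631i))/(2√2) = (-0.2021 - 0.3052i)
|101⟩: (1/2 + (0.07162 + 0.8631i))/(2√2) = (0.2021 + 0.3052i)
|110⟩: (-1/2 - (0.07162 + 0.8631i))/(2√2) = (-0.2021 - 0.3052i)
|111⟩: (1/2 + (0.07162 + 0.8631i))/(2√2) = (0.2021 + 0.3052i)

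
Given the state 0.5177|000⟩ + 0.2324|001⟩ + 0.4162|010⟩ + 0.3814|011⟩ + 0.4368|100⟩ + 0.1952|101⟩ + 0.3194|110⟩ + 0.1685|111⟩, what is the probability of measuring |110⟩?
0.102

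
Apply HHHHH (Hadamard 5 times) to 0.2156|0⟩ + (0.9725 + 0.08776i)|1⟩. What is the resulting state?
(0.8401 + 0.06206i)|0⟩ + (-0.5352 - 0.06206i)|1⟩

H² = I, so H^5 = H: a single Hadamard. With (a, b) = (0.2156, (0.9725 + 0.08776i)), H gives ((a + b)/√2, (a − b)/√2) = ((0.8401 + 0.06206i), (-0.5352 - 0.06206i)).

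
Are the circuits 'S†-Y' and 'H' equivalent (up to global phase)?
No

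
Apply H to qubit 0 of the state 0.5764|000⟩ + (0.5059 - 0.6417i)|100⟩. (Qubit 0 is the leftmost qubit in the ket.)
(0.7653 - 0.4538i)|000⟩ + (0.04985 + 0.4538i)|100⟩

H on qubit 0 mixes each pair of kets that differ only in qubit 0: amplitudes (a, b) of (|…0…⟩, |…1…⟩) become ((a + b)/√2, (a − b)/√2). Kets absent from the input have amplitude 0.
(|000⟩, |100⟩): (a, b) = (0.5764, (0.5059 - 0.6417i)) → ((0.7653 - 0.4538i), (0.04985 + 0.4538i))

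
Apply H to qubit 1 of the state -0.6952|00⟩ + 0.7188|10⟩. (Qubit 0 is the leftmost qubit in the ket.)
-0.4916|00⟩ - 0.4916|01⟩ + 0.5083|10⟩ + 0.5083|11⟩

H on qubit 1 mixes each pair of kets that differ only in qubit 1: amplitudes (a, b) of (|…0…⟩, |…1…⟩) become ((a + b)/√2, (a − b)/√2). Kets absent from the input have amplitude 0.
(|00⟩, |01⟩): (a, b) = (-0.6952, 0) → (-0.4916, -0.4916)
(|10⟩, |11⟩): (a, b) = (0.7188, 0) → (0.5083, 0.5083)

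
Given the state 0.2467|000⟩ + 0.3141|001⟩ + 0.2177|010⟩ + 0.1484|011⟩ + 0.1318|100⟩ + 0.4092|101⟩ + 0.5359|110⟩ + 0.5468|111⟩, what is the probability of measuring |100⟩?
0.01737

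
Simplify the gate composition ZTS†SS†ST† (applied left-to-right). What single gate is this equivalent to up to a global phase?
Z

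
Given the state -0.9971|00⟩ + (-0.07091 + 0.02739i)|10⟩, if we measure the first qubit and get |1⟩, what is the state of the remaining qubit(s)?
(-0.9328 + 0.3603i)|0⟩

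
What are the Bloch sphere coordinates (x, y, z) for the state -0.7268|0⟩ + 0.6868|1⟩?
(-0.9983, 0, 0.05654)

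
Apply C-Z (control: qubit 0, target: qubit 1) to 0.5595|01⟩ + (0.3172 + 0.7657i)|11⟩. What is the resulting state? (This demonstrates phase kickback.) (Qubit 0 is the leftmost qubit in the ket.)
0.5595|01⟩ + (-0.3172 - 0.7657i)|11⟩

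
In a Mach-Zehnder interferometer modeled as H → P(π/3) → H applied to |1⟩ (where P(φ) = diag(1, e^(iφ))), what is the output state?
(0.25 - 0.433i)|0⟩ + (0.75 + 0.433i)|1⟩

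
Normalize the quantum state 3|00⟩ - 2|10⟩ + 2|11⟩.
0.7276|00⟩ - 0.4851|10⟩ + 0.4851|11⟩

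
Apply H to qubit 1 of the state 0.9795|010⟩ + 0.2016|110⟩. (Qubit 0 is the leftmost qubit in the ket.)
0.6926|000⟩ - 0.6926|010⟩ + 0.1426|100⟩ - 0.1426|110⟩

H on qubit 1 mixes each pair of kets that differ only in qubit 1: amplitudes (a, b) of (|…0…⟩, |…1…⟩) become ((a + b)/√2, (a − b)/√2). Kets absent from the input have amplitude 0.
(|000⟩, |010⟩): (a, b) = (0, 0.9795) → (0.6926, -0.6926)
(|100⟩, |110⟩): (a, b) = (0, 0.2016) → (0.1426, -0.1426)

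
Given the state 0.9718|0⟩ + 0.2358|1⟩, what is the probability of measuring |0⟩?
0.9444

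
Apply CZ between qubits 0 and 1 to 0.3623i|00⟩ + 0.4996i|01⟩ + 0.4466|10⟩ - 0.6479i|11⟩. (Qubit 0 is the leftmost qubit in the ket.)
0.3623i|00⟩ + 0.4996i|01⟩ + 0.4466|10⟩ + 0.6479i|11⟩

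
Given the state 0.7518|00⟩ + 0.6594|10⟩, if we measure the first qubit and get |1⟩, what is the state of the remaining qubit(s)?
|0⟩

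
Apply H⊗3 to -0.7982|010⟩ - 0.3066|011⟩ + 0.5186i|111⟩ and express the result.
(-0.3906 + 0.1834i)|000⟩ + (-0.1738 - 0.1834i)|001⟩ + (0.3906 - 0.1834i)|010⟩ + (0.1738 + 0.1834i)|011⟩ + (-0.3906 - 0.1834i)|100⟩ + (-0.1738 + 0.1834i)|101⟩ + (0.3906 + 0.1834i)|110⟩ + (0.1738 - 0.1834i)|111⟩

H⊗3 gives amp(|y⟩) = (1/2√2) Σ_x (−1)^(x·y) amp(|x⟩), where x·y is the number of positions in which both x and y have a 1.
|000⟩: (-0.7982 - 0.3066 + 0.5186i)/(2√2) = (-0.3906 + 0.1834i)
|001⟩: (-0.7982 + 0.3066 - 0.5186i)/(2√2) = (-0.1738 - 0.1834i)
|010⟩: (0.7982 + 0.3066 - 0.5186i)/(2√2) = (0.3906 - 0.1834i)
|011⟩: (0.7982 - 0.3066 + 0.5186i)/(2√2) = (0.1738 + 0.1834i)
|100⟩: (-0.7982 - 0.3066 - 0.5186i)/(2√2) = (-0.3906 - 0.1834i)
|101⟩: (-0.7982 + 0.3066 + 0.5186i)/(2√2) = (-0.1738 + 0.1834i)
|110⟩: (0.7982 + 0.3066 + 0.5186i)/(2√2) = (0.3906 + 0.1834i)
|111⟩: (0.7982 - 0.3066 - 0.5186i)/(2√2) = (0.1738 - 0.1834i)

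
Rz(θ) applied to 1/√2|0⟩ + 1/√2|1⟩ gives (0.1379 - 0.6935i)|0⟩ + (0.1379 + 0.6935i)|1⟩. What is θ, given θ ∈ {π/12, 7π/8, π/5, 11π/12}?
7π/8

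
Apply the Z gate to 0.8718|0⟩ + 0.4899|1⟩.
0.8718|0⟩ - 0.4899|1⟩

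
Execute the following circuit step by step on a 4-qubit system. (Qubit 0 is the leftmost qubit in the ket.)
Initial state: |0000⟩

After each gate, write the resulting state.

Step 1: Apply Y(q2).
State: i|0010⟩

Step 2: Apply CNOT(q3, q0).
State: i|0010⟩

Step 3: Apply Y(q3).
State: -|0011⟩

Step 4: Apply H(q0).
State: -1/√2|0011⟩ - 1/√2|1011⟩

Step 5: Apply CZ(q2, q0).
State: -1/√2|0011⟩ + 1/√2|1011⟩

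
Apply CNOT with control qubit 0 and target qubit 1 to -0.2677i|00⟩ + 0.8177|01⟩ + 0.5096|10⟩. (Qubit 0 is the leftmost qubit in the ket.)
-0.2677i|00⟩ + 0.8177|01⟩ + 0.5096|11⟩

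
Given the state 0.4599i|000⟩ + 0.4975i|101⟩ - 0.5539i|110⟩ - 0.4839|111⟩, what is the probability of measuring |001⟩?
0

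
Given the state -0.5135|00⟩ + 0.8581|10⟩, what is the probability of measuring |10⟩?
0.7363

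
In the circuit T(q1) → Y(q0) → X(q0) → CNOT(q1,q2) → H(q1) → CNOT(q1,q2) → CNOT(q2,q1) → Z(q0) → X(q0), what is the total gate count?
9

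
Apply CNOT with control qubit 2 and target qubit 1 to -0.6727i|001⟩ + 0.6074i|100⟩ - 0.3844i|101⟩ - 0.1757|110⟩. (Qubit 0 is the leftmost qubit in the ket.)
-0.6727i|011⟩ + 0.6074i|100⟩ - 0.1757|110⟩ - 0.3844i|111⟩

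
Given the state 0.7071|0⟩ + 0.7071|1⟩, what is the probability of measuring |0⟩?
0.5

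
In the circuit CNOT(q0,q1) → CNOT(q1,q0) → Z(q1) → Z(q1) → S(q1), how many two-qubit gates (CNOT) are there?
2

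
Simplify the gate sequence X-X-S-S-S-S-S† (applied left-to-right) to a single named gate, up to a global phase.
S†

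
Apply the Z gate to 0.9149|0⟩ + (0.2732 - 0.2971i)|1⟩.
0.9149|0⟩ + (-0.2732 + 0.2971i)|1⟩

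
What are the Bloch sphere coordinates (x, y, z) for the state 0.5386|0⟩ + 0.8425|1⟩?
(0.9075, 0, -0.4197)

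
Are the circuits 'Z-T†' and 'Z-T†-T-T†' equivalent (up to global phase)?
Yes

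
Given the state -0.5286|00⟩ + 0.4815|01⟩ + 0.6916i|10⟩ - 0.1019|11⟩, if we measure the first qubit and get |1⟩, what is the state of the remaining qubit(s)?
0.9893i|0⟩ - 0.1458|1⟩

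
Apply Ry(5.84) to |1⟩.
-0.2198|0⟩ - 0.9755|1⟩

Ry(5.84) = [[cos(θ/2), −sin(θ/2)], [sin(θ/2), cos(θ/2)]]; θ = 5.84, cos(θ/2) ≈ -0.975549, sin(θ/2) ≈ 0.219784.
With a = amp(|0⟩) = 0 and b = amp(|1⟩) = 1:
new amp(|0⟩) = (-0.975549)·a + (-0.219784)·b = -0.2198
new amp(|1⟩) = (0.219784)·a + (-0.975549)·b = -0.9755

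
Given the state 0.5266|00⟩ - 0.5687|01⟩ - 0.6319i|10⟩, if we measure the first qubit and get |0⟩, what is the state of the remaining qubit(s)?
0.6794|0⟩ - 0.7337|1⟩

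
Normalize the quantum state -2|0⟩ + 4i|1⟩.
-1/√5|0⟩ + 0.8944i|1⟩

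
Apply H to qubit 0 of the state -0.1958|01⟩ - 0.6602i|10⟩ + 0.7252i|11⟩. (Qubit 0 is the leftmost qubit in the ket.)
-0.4668i|00⟩ + (-0.1385 + 0.5128i)|01⟩ + 0.4668i|10⟩ + (-0.1385 - 0.5128i)|11⟩

H on qubit 0 mixes each pair of kets that differ only in qubit 0: amplitudes (a, b) of (|…0…⟩, |…1…⟩) become ((a + b)/√2, (a − b)/√2). Kets absent from the input have amplitude 0.
(|00⟩, |10⟩): (a, b) = (0, -0.6602i) → (-0.4668i, 0.4668i)
(|01⟩, |11⟩): (a, b) = (-0.1958, 0.7252i) → ((-0.1385 + 0.5128i), (-0.1385 - 0.5128i))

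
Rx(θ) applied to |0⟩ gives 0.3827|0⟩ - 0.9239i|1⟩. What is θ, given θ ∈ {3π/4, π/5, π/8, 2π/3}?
3π/4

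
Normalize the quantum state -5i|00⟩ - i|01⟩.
-0.9806i|00⟩ - 0.1961i|01⟩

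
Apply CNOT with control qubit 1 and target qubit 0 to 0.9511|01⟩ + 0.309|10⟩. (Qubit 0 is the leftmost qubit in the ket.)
0.309|10⟩ + 0.9511|11⟩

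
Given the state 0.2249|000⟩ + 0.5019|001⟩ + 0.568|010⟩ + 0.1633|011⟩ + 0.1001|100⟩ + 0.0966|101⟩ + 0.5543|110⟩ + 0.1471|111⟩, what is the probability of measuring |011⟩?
0.02667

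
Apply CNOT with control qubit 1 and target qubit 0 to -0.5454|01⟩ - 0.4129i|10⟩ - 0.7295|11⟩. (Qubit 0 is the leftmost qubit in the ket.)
-0.7295|01⟩ - 0.4129i|10⟩ - 0.5454|11⟩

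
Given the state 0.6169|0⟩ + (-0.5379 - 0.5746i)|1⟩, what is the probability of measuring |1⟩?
0.6195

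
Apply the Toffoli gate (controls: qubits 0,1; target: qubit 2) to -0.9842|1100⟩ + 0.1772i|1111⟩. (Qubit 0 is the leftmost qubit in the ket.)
0.1772i|1101⟩ - 0.9842|1110⟩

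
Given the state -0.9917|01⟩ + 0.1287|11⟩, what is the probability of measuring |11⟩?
0.01656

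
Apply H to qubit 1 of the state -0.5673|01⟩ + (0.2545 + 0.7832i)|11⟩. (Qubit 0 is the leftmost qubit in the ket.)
-0.4011|00⟩ + 0.4011|01⟩ + (0.18 + 0.5538i)|10⟩ + (-0.18 - 0.5538i)|11⟩

H on qubit 1 mixes each pair of kets that differ only in qubit 1: amplitudes (a, b) of (|…0…⟩, |…1…⟩) become ((a + b)/√2, (a − b)/√2). Kets absent from the input have amplitude 0.
(|00⟩, |01⟩): (a, b) = (0, -0.5673) → (-0.4011, 0.4011)
(|10⟩, |11⟩): (a, b) = (0, (0.2545 + 0.7832i)) → ((0.18 + 0.5538i), (-0.18 - 0.5538i))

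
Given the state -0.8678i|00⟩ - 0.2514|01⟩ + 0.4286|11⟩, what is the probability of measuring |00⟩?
0.7531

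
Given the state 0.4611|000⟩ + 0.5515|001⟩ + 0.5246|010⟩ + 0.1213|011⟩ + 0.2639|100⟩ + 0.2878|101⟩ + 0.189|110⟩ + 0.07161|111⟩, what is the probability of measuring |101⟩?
0.08283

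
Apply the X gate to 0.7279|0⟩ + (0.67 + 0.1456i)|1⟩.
(0.67 + 0.1456i)|0⟩ + 0.7279|1⟩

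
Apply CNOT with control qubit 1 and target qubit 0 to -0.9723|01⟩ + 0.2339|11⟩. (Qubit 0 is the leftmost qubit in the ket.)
0.2339|01⟩ - 0.9723|11⟩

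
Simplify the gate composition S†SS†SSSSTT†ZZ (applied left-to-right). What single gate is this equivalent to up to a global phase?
S†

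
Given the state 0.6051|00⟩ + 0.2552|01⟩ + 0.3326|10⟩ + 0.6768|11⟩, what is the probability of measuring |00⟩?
0.3661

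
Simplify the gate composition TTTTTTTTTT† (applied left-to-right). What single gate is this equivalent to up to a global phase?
I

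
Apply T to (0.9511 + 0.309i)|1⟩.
(0.454 + 0.891i)|1⟩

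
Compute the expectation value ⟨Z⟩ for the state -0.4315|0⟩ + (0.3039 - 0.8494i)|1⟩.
-0.6276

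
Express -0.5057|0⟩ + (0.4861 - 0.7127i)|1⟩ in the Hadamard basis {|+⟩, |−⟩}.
(-0.01386 - 0.504i)|+⟩ + (-0.7013 + 0.504i)|−⟩

With |ψ⟩ = α|0⟩ + β|1⟩, the Hadamard-basis coefficients are ⟨+|ψ⟩ = (α + β)/√2 and ⟨−|ψ⟩ = (α − β)/√2.
Here α = -0.5057, β = (0.4861 - 0.7127i): (α + β)/√2 = (-0.01386 - 0.504i), (α − β)/√2 = (-0.7013 + 0.504i).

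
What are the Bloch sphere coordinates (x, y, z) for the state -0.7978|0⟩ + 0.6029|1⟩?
(-0.962, 0, 0.273)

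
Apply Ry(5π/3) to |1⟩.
-1/2|0⟩ - 0.866|1⟩

Ry(5π/3) = [[cos(θ/2), −sin(θ/2)], [sin(θ/2), cos(θ/2)]]; θ = 5π/3, cos(θ/2) ≈ -0.866025, sin(θ/2) ≈ 0.5.
With a = amp(|0⟩) = 0 and b = amp(|1⟩) = 1:
new amp(|0⟩) = (-0.866025)·a + (-0.5)·b = -1/2
new amp(|1⟩) = (0.5)·a + (-0.866025)·b = -0.866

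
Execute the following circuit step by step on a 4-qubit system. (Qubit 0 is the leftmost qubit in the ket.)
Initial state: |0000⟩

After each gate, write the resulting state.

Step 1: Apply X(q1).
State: |0100⟩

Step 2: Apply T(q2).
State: |0100⟩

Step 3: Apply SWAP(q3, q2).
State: |0100⟩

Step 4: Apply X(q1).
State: |0000⟩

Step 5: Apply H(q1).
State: 1/√2|0000⟩ + 1/√2|0100⟩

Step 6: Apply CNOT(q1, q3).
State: 1/√2|0000⟩ + 1/√2|0101⟩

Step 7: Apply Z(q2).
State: 1/√2|0000⟩ + 1/√2|0101⟩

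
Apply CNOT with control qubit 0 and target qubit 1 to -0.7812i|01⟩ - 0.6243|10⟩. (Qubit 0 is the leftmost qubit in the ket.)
-0.7812i|01⟩ - 0.6243|11⟩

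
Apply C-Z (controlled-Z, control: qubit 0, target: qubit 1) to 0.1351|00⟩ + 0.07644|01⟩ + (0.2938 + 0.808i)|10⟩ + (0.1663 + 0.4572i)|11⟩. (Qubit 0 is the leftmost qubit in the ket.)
0.1351|00⟩ + 0.07644|01⟩ + (0.2938 + 0.808i)|10⟩ + (-0.1663 - 0.4572i)|11⟩

C-Z leaves the control-|0⟩ kets |00⟩, |01⟩ unchanged and applies Z to qubit 1 on the control-|1⟩ pair (|10⟩, |11⟩).
Z = [[1, 0], [0, -1]].
With a = amp(|10⟩) = (0.2938 + 0.808i) and b = amp(|11⟩) = (0.1663 + 0.4572i):
new amp(|10⟩) = (1)·a = (0.2938 + 0.808i)
new amp(|11⟩) = (-1)·b = (-0.1663 - 0.4572i)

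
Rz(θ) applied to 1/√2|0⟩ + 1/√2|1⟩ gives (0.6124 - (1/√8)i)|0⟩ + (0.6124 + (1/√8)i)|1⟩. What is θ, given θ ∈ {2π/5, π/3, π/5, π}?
π/3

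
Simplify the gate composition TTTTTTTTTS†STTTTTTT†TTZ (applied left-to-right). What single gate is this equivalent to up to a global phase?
Z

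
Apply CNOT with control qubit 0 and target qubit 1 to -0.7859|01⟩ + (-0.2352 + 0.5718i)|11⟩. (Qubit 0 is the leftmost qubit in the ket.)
-0.7859|01⟩ + (-0.2352 + 0.5718i)|10⟩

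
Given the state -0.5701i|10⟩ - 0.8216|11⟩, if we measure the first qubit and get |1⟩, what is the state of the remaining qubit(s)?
-0.5701i|0⟩ - 0.8216|1⟩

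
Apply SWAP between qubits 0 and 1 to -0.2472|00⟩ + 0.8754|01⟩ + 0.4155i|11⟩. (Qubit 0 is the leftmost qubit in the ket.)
-0.2472|00⟩ + 0.8754|10⟩ + 0.4155i|11⟩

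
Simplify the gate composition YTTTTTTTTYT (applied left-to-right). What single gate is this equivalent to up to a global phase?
T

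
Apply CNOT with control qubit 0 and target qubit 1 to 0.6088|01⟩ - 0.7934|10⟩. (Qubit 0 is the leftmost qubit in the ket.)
0.6088|01⟩ - 0.7934|11⟩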